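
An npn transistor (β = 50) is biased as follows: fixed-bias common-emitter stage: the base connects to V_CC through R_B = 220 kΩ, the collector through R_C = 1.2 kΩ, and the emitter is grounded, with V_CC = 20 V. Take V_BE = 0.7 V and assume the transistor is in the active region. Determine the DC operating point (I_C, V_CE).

Base loop: V_CC = I_B·R_B + V_BE, so I_B = (20 − 0.7)/220 kΩ = 0.0877 mA.
In the active region I_C = β·I_B = 50 × 0.0877 = 4.39 mA.
Collector loop: V_CE = V_CC − I_C·R_C = 20 − 4.39×1.2 = 14.7 V.
Since V_CE = 14.7 V > V_CE(sat) ≈ 0.2 V, the transistor is in the active region as assumed.

I_C ≈ 4.4 mA, V_CE ≈ 15 V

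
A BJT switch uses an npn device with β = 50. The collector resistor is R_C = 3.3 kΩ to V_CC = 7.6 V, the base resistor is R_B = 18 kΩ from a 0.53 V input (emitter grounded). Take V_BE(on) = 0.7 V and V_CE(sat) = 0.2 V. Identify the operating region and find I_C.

V_BB = 0.53 V ≤ V_BE(on) = 0.7 V, so the base-emitter junction is not forward biased.
The transistor is in cutoff: I_B = I_C = 0.

cutoff; I_C ≈ 0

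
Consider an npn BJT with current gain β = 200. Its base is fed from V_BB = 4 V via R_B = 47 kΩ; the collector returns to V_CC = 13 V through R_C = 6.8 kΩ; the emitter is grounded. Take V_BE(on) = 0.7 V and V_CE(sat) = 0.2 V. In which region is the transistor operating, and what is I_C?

Assume active: I_B = (4 − 0.7)/47 = 0.0702 mA, giving I_C = β·I_B = 14 mA.
But then V_CE = 13 − 14×6.8 = -82.5 V < V_CE(sat) = 0.2 V — impossible in the active region.
So the transistor is saturated. With V_CE = 0.2 V, I_C = (V_CC − 0.2)/R_C = 12.8/6.8 = 1.88 mA.
Check: β·I_B = 14 mA > I_C = 1.88 mA, confirming saturation.

saturation; I_C ≈ 1.9 mA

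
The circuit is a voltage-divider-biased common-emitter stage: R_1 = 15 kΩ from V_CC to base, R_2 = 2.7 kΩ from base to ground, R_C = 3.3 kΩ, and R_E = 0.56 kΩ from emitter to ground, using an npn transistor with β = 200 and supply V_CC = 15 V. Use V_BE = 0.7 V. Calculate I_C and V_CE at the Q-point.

I_C ≈ 2.8 mA, V_CE ≈ 4.3 V

Thevenize the base divider: V_Th = V_CC·R_2/(R_1+R_2) = 15×2.7/17.7 = 2.29 V, R_Th = R_1‖R_2 = 2.29 kΩ.
Base-emitter loop: V_Th = I_B·R_Th + V_BE + (β+1)I_B·R_E, so I_B = (2.29 − 0.7) / (2.29 + 201×0.56) = 0.0138 mA.
I_C = β·I_B = 200×0.0138 = 2.77 mA, and I_E = (β+1)I_B = 2.78 mA.
V_CE = V_CC − I_C·R_C − I_E·R_E = 15 − 2.77×3.3 − 2.78×0.56 = 4.32 V.
V_CE = 4.32 V > 0.2 V confirms active-region operation.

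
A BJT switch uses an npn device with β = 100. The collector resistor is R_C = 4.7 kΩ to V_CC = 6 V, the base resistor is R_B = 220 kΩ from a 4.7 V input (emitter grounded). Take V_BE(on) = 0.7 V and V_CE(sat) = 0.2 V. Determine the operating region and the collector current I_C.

saturation; I_C ≈ 1.2 mA

Assume active: I_B = (4.7 − 0.7)/220 = 0.0182 mA, giving I_C = β·I_B = 1.82 mA.
But then V_CE = 6 − 1.82×4.7 = -2.55 V < V_CE(sat) = 0.2 V — impossible in the active region.
So the transistor is saturated. With V_CE = 0.2 V, I_C = (V_CC − 0.2)/R_C = 5.8/4.7 = 1.23 mA.
Check: β·I_B = 1.82 mA > I_C = 1.23 mA, confirming saturation.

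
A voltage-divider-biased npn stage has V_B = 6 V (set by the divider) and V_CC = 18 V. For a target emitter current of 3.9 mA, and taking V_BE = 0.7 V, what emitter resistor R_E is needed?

R_E ≈ 1.4 kΩ

V_E = V_B − V_BE = 6 − 0.7 = 5.3 V.
R_E = V_E / I_E = 5.3 / 3.9 = 1.36 kΩ.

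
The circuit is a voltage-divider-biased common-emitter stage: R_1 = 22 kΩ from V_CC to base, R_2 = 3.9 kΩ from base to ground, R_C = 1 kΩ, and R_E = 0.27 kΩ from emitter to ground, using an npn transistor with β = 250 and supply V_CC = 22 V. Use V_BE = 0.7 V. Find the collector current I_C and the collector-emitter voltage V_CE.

Thevenize the base divider: V_Th = V_CC·R_2/(R_1+R_2) = 22×3.9/25.9 = 3.31 V, R_Th = R_1‖R_2 = 3.31 kΩ.
Base-emitter loop: V_Th = I_B·R_Th + V_BE + (β+1)I_B·R_E, so I_B = (3.31 − 0.7) / (3.31 + 251×0.27) = 0.0368 mA.
I_C = β·I_B = 250×0.0368 = 9.19 mA, and I_E = (β+1)I_B = 9.23 mA.
V_CE = V_CC − I_C·R_C − I_E·R_E = 22 − 9.19×1 − 9.23×0.27 = 10.3 V.
V_CE = 10.3 V > 0.2 V confirms active-region operation.

I_C ≈ 9.2 mA, V_CE ≈ 10 V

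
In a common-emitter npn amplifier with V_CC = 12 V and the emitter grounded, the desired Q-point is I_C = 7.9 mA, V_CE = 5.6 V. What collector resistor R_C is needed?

R_C ≈ 0.81 kΩ

Collector loop: V_CC = I_C·R_C + V_CE.
R_C = (V_CC − V_CE)/I_C = (12 − 5.6)/7.9 = 0.81 kΩ.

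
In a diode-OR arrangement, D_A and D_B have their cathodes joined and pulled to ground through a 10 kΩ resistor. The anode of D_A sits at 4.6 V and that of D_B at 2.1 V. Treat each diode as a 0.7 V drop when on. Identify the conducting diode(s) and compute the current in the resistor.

Assume both conduct. Then node N would need to be at both 4.6−0.7 = 3.9 V and 2.1−0.7 = 1.4 V, which is impossible.
Assume only D_A conducts: V_N = 4.6 − 0.7 = 3.9 V, so I_R = 3.9/10 = 0.39 mA.
Check D_B: its anode-to-cathode voltage is 2.1 − 3.9 = -1.8 V < 0.7 V, so it is off. The assumption is consistent.

Only D_A conducts; I_R ≈ 0.39 mA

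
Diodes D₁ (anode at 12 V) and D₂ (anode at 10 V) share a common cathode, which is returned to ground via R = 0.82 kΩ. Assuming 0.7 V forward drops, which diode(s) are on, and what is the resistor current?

Only D₁ conducts; I_R ≈ 14 mA

Assume both conduct. Then node N would need to be at both 12−0.7 = 11.3 V and 10−0.7 = 9.3 V, which is impossible.
Assume only D₁ conducts: V_N = 12 − 0.7 = 11.3 V, so I_R = 11.3/0.82 = 13.8 mA.
Check D₂: its anode-to-cathode voltage is 10 − 11.3 = -1.3 V < 0.7 V, so it is off. The assumption is consistent.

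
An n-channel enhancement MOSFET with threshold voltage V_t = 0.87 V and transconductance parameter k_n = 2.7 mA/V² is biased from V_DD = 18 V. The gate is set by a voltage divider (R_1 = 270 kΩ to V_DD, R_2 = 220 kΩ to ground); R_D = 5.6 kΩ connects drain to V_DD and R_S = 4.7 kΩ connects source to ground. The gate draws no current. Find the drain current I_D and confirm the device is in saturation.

V_G = V_DD·R_2/(R_1+R_2) = 18×220/490 = 8.08 V.
Assume saturation: I_D = (k_n/2)(V_GS − V_t)² with V_GS = V_G − I_D·R_S = 8.08 − 4.7·I_D.
Substituting gives 29.8·I_D² − 92.5·I_D + 70.2 = 0, with roots I_D = 1.32 or 1.78 mA.
The root I_D = 1.78 mA gives V_GS = -0.278 V ≤ V_t, so take I_D = 1.32 mA.
Then V_GS = 1.86 V and V_DS = V_DD − I_D(R_D+R_S) = 18 − 1.32×10.3 = 4.37 V.
Saturation requires V_DS ≥ V_GS − V_t = 0.99 V; 4.37 ≥ 0.99 ✓.

I_D ≈ 1.3 mA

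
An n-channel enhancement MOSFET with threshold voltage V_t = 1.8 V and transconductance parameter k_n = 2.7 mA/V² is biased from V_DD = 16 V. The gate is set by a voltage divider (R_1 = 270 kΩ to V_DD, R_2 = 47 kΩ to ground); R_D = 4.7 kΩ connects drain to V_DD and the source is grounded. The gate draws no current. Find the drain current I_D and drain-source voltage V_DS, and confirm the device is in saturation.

V_G = V_DD·R_2/(R_1+R_2) = 16×47/317 = 2.37 V. With the source grounded, V_GS = V_G = 2.37 V.
Assume saturation: I_D = (k_n/2)(V_GS − V_t)² = (2.7/2)×(2.37 − 1.8)² = 1.35×0.572² = 0.442 mA.
V_DS = V_DD − I_D·R_D = 16 − 0.442×4.7 = 13.9 V.
Saturation requires V_DS ≥ V_GS − V_t = 0.572 V; 13.9 ≥ 0.572 ✓.

I_D ≈ 0.44 mA, V_DS ≈ 14 V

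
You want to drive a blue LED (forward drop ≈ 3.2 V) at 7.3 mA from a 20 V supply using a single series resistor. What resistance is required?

The resistor drops V_S − V_D = 20 − 3.2 = 16.8 V at 7.3 mA.
R = 16.8 V / 7.3 mA = 2.3 kΩ.

R ≈ 2.3 kΩ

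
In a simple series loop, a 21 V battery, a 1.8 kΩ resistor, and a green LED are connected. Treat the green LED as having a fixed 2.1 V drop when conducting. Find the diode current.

I ≈ 10 mA

KVL around the loop: 21 = V_D + I·R = 2.1 + I × 1.8 kΩ.
So I = (21 − 2.1) / 1.8 kΩ = 18.9 / 1.8 = 10.5 mA.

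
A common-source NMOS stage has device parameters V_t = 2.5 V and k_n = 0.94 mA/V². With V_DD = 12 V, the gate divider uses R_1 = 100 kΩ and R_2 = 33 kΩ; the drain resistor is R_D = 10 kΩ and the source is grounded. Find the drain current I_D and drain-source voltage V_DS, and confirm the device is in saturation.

V_G = V_DD·R_2/(R_1+R_2) = 12×33/133 = 2.98 V. With the source grounded, V_GS = V_G = 2.98 V.
Assume saturation: I_D = (k_n/2)(V_GS − V_t)² = (0.94/2)×(2.98 − 2.5)² = 0.47×0.477² = 0.107 mA.
V_DS = V_DD − I_D·R_D = 12 − 0.107×10 = 10.9 V.
Saturation requires V_DS ≥ V_GS − V_t = 0.477 V; 10.9 ≥ 0.477 ✓.

I_D ≈ 0.11 mA, V_DS ≈ 11 V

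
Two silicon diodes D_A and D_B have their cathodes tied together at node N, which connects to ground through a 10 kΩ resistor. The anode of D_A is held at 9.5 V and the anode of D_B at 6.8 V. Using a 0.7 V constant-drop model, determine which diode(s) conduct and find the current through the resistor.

Assume both conduct. Then node N would need to be at both 9.5−0.7 = 8.8 V and 6.8−0.7 = 6.1 V, which is impossible.
Assume only D_A conducts: V_N = 9.5 − 0.7 = 8.8 V, so I_R = 8.8/10 = 0.88 mA.
Check D_B: its anode-to-cathode voltage is 6.8 − 8.8 = -2 V < 0.7 V, so it is off. The assumption is consistent.

Only D_A conducts; I_R ≈ 0.88 mA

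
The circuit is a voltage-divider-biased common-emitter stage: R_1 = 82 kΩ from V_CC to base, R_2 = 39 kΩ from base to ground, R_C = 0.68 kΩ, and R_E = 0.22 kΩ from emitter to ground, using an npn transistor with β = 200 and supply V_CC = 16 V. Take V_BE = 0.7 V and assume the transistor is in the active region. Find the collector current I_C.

I_C ≈ 13 mA

Thevenize the base divider: V_Th = V_CC·R_2/(R_1+R_2) = 16×39/121 = 5.16 V, R_Th = R_1‖R_2 = 26.4 kΩ.
Base-emitter loop: V_Th = I_B·R_Th + V_BE + (β+1)I_B·R_E, so I_B = (5.16 − 0.7) / (26.4 + 201×0.22) = 0.0631 mA.
I_C = β·I_B = 200×0.0631 = 12.6 mA, and I_E = (β+1)I_B = 12.7 mA.
V_CE = V_CC − I_C·R_C − I_E·R_E = 16 − 12.6×0.68 − 12.7×0.22 = 4.63 V.
V_CE = 4.63 V > 0.2 V confirms active-region operation.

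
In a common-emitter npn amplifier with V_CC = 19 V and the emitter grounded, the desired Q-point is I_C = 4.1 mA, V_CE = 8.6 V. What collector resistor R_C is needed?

Collector loop: V_CC = I_C·R_C + V_CE.
R_C = (V_CC − V_CE)/I_C = (19 − 8.6)/4.1 = 2.54 kΩ.

R_C ≈ 2.5 kΩ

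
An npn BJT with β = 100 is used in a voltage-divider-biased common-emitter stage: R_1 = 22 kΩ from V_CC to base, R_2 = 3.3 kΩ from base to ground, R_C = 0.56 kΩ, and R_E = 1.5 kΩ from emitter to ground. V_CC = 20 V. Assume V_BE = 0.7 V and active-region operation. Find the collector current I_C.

I_C ≈ 1.2 mA

Thevenize the base divider: V_Th = V_CC·R_2/(R_1+R_2) = 20×3.3/25.3 = 2.61 V, R_Th = R_1‖R_2 = 2.87 kΩ.
Base-emitter loop: V_Th = I_B·R_Th + V_BE + (β+1)I_B·R_E, so I_B = (2.61 − 0.7) / (2.87 + 101×1.5) = 0.0124 mA.
I_C = β·I_B = 100×0.0124 = 1.24 mA, and I_E = (β+1)I_B = 1.25 mA.
V_CE = V_CC − I_C·R_C − I_E·R_E = 20 − 1.24×0.56 − 1.25×1.5 = 17.4 V.
V_CE = 17.4 V > 0.2 V confirms active-region operation.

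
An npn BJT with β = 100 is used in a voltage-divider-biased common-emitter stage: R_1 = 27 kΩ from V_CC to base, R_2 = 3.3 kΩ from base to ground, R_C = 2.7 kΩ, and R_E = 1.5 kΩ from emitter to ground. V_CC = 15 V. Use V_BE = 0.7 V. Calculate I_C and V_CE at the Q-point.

I_C ≈ 0.6 mA, V_CE ≈ 12 V

Thevenize the base divider: V_Th = V_CC·R_2/(R_1+R_2) = 15×3.3/30.3 = 1.63 V, R_Th = R_1‖R_2 = 2.94 kΩ.
Base-emitter loop: V_Th = I_B·R_Th + V_BE + (β+1)I_B·R_E, so I_B = (1.63 − 0.7) / (2.94 + 101×1.5) = 0.00605 mA.
I_C = β·I_B = 100×0.00605 = 0.605 mA, and I_E = (β+1)I_B = 0.611 mA.
V_CE = V_CC − I_C·R_C − I_E·R_E = 15 − 0.605×2.7 − 0.611×1.5 = 12.5 V.
V_CE = 12.5 V > 0.2 V confirms active-region operation.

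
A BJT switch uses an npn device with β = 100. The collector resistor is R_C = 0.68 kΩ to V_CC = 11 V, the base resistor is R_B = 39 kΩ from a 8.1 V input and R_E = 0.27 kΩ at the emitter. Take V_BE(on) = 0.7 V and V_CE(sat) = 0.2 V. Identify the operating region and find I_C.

Assume active. Base-emitter loop: I_B = (V_BB − V_BE)/(R_B + (β+1)R_E) = (8.1 − 0.7)/(39 + 101×0.27) = 0.112 mA.
I_C = β·I_B = 100×0.112 = 11.2 mA.
V_CE = V_CC − I_C·R_C − I_E·R_E = 11 − 11.2×0.68 − 11.3×0.27 = 0.362 V > V_CE(sat), so the active-region assumption holds.

active; I_C ≈ 11 mA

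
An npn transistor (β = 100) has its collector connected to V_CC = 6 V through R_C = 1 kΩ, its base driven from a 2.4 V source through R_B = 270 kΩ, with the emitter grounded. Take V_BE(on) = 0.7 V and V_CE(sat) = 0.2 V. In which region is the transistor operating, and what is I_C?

Assume active. Base-emitter loop: I_B = (V_BB − V_BE)/R_B = (2.4 − 0.7)/270 = 0.0063 mA.
I_C = β·I_B = 100×0.0063 = 0.63 mA.
V_CE = V_CC − I_C·R_C = 6 − 0.63×1 = 5.37 V > V_CE(sat), so the active-region assumption holds.

active; I_C ≈ 0.63 mA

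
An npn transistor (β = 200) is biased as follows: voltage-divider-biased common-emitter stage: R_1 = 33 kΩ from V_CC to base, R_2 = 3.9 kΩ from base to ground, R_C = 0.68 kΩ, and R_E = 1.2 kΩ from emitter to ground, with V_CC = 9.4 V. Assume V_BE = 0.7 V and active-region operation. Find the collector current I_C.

I_C ≈ 0.24 mA

Thevenize the base divider: V_Th = V_CC·R_2/(R_1+R_2) = 9.4×3.9/36.9 = 0.993 V, R_Th = R_1‖R_2 = 3.49 kΩ.
Base-emitter loop: V_Th = I_B·R_Th + V_BE + (β+1)I_B·R_E, so I_B = (0.993 − 0.7) / (3.49 + 201×1.2) = 0.0012 mA.
I_C = β·I_B = 200×0.0012 = 0.24 mA, and I_E = (β+1)I_B = 0.241 mA.
V_CE = V_CC − I_C·R_C − I_E·R_E = 9.4 − 0.24×0.68 − 0.241×1.2 = 8.95 V.
V_CE = 8.95 V > 0.2 V confirms active-region operation.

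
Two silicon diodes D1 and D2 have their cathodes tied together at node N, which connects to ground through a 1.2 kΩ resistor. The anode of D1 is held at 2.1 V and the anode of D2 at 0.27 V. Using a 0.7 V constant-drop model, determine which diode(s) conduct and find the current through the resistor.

Only D1 conducts; I_R ≈ 1.2 mA

Assume both conduct. Then node N would need to be at both 2.1−0.7 = 1.4 V and 0.27−0.7 = -0.43 V, which is impossible.
Assume only D1 conducts: V_N = 2.1 − 0.7 = 1.4 V, so I_R = 1.4/1.2 = 1.17 mA.
Check D2: its anode-to-cathode voltage is 0.27 − 1.4 = -1.13 V < 0.7 V, so it is off. The assumption is consistent.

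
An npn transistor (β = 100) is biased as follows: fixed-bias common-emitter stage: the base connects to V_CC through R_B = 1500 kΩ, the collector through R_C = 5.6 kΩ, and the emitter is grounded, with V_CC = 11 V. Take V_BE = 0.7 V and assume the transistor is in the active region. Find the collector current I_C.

I_C ≈ 0.69 mA

Base loop: V_CC = I_B·R_B + V_BE, so I_B = (11 − 0.7)/1500 kΩ = 0.00687 mA.
In the active region I_C = β·I_B = 100 × 0.00687 = 0.687 mA.
Collector loop: V_CE = V_CC − I_C·R_C = 11 − 0.687×5.6 = 7.15 V.
Since V_CE = 7.15 V > V_CE(sat) ≈ 0.2 V, the transistor is in the active region as assumed.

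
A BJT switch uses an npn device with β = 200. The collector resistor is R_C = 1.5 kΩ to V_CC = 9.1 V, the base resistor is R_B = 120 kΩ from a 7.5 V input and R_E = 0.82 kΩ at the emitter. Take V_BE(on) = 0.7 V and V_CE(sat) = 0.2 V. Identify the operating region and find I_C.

saturation; I_C ≈ 3.8 mA

Assume active: I_B = (7.5 − 0.7)/(120 + 201×0.82) = 0.0239 mA, I_C = β·I_B = 4.77 mA.
Then V_CE = 9.1 − 4.77×1.5 − 4.8×0.82 = -2 V < 0.2 V — the active assumption fails.
Re-solve with V_CE = 0.2 V. KCL at the emitter: V_E/R_E = (V_BB−0.7−V_E)/R_B + (V_CC−0.2−V_E)/R_C, giving V_E = 3.16 V.
I_C = (V_CC − 0.2 − V_E)/R_C = (8.9 − 3.16)/1.5 = 3.83 mA.
Check: I_B = (6.8 − 3.16)/120 = 0.0303 mA, and β·I_B = 6.06 mA > I_C, confirming saturation.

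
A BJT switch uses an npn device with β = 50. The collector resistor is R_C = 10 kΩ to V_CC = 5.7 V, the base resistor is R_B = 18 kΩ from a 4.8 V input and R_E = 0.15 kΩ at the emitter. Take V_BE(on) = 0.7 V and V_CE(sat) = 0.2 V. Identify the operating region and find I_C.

Assume active: I_B = (4.8 − 0.7)/(18 + 51×0.15) = 0.16 mA, I_C = β·I_B = 7.99 mA.
Then V_CE = 5.7 − 7.99×10 − 8.15×0.15 = -75.4 V < 0.2 V — the active assumption fails.
Re-solve with V_CE = 0.2 V. KCL at the emitter: V_E/R_E = (V_BB−0.7−V_E)/R_B + (V_CC−0.2−V_E)/R_C, giving V_E = 0.114 V.
I_C = (V_CC − 0.2 − V_E)/R_C = (5.5 − 0.114)/10 = 0.539 mA.
Check: I_B = (4.1 − 0.114)/18 = 0.221 mA, and β·I_B = 11.1 mA > I_C, confirming saturation.

saturation; I_C ≈ 0.54 mA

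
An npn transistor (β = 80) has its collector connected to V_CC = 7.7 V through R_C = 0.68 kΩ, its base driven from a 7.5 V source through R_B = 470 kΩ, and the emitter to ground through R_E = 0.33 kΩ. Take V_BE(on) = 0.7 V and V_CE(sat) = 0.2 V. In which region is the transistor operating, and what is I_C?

Assume active. Base-emitter loop: I_B = (V_BB − V_BE)/(R_B + (β+1)R_E) = (7.5 − 0.7)/(470 + 81×0.33) = 0.0137 mA.
I_C = β·I_B = 80×0.0137 = 1.1 mA.
V_CE = V_CC − I_C·R_C − I_E·R_E = 7.7 − 1.1×0.68 − 1.11×0.33 = 6.59 V > V_CE(sat), so the active-region assumption holds.

active; I_C ≈ 1.1 mA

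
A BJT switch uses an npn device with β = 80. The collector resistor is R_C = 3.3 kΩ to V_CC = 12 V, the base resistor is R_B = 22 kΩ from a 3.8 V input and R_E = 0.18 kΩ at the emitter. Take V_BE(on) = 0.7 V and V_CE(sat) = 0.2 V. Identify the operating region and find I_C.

saturation; I_C ≈ 3.4 mA

Assume active: I_B = (3.8 − 0.7)/(22 + 81×0.18) = 0.0847 mA, I_C = β·I_B = 6.78 mA.
Then V_CE = 12 − 6.78×3.3 − 6.86×0.18 = -11.6 V < 0.2 V — the active assumption fails.
Re-solve with V_CE = 0.2 V. KCL at the emitter: V_E/R_E = (V_BB−0.7−V_E)/R_B + (V_CC−0.2−V_E)/R_C, giving V_E = 0.63 V.
I_C = (V_CC − 0.2 − V_E)/R_C = (11.8 − 0.63)/3.3 = 3.38 mA.
Check: I_B = (3.1 − 0.63)/22 = 0.112 mA, and β·I_B = 8.98 mA > I_C, confirming saturation.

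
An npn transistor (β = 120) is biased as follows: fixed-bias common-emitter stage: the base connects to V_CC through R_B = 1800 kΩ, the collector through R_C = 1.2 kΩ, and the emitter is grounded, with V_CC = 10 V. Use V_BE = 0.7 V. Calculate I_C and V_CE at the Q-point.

Base loop: V_CC = I_B·R_B + V_BE, so I_B = (10 − 0.7)/1800 kΩ = 0.00517 mA.
In the active region I_C = β·I_B = 120 × 0.00517 = 0.62 mA.
Collector loop: V_CE = V_CC − I_C·R_C = 10 − 0.62×1.2 = 9.26 V.
Since V_CE = 9.26 V > V_CE(sat) ≈ 0.2 V, the transistor is in the active region as assumed.

I_C ≈ 0.62 mA, V_CE ≈ 9.3 V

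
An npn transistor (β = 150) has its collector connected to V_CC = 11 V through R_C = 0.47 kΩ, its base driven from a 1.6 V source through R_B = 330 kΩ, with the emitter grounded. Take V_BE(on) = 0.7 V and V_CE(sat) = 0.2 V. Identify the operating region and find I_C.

Assume active. Base-emitter loop: I_B = (V_BB − V_BE)/R_B = (1.6 − 0.7)/330 = 0.00273 mA.
I_C = β·I_B = 150×0.00273 = 0.409 mA.
V_CE = V_CC − I_C·R_C = 11 − 0.409×0.47 = 10.8 V > V_CE(sat), so the active-region assumption holds.

active; I_C ≈ 0.41 mA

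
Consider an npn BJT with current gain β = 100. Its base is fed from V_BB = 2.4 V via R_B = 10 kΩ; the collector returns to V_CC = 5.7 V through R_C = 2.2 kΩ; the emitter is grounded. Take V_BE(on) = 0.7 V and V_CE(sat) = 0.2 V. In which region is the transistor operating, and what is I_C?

Assume active: I_B = (2.4 − 0.7)/10 = 0.17 mA, giving I_C = β·I_B = 17 mA.
But then V_CE = 5.7 − 17×2.2 = -31.7 V < V_CE(sat) = 0.2 V — impossible in the active region.
So the transistor is saturated. With V_CE = 0.2 V, I_C = (V_CC − 0.2)/R_C = 5.5/2.2 = 2.5 mA.
Check: β·I_B = 17 mA > I_C = 2.5 mA, confirming saturation.

saturation; I_C ≈ 2.5 mA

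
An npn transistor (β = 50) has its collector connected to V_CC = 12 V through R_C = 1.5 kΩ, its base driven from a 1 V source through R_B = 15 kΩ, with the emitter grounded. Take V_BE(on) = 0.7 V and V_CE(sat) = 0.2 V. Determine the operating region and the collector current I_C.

active; I_C ≈ 1 mA

Assume active. Base-emitter loop: I_B = (V_BB − V_BE)/R_B = (1 − 0.7)/15 = 0.02 mA.
I_C = β·I_B = 50×0.02 = 1 mA.
V_CE = V_CC − I_C·R_C = 12 − 1×1.5 = 10.5 V > V_CE(sat), so the active-region assumption holds.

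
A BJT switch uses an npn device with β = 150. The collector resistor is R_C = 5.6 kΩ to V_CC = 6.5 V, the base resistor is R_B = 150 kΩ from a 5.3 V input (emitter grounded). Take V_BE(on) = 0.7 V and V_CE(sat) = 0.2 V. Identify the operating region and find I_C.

Assume active: I_B = (5.3 − 0.7)/150 = 0.0307 mA, giving I_C = β·I_B = 4.6 mA.
But then V_CE = 6.5 − 4.6×5.6 = -19.3 V < V_CE(sat) = 0.2 V — impossible in the active region.
So the transistor is saturated. With V_CE = 0.2 V, I_C = (V_CC − 0.2)/R_C = 6.3/5.6 = 1.12 mA.
Check: β·I_B = 4.6 mA > I_C = 1.12 mA, confirming saturation.

saturation; I_C ≈ 1.1 mA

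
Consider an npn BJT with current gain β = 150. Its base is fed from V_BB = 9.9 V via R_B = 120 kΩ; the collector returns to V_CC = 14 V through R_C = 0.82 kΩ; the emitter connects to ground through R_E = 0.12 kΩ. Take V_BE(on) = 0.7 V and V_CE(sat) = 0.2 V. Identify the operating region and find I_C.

Assume active. Base-emitter loop: I_B = (V_BB − V_BE)/(R_B + (β+1)R_E) = (9.9 − 0.7)/(120 + 151×0.12) = 0.0666 mA.
I_C = β·I_B = 150×0.0666 = 9.99 mA.
V_CE = V_CC − I_C·R_C − I_E·R_E = 14 − 9.99×0.82 − 10.1×0.12 = 4.6 V > V_CE(sat), so the active-region assumption holds.

active; I_C ≈ 10 mA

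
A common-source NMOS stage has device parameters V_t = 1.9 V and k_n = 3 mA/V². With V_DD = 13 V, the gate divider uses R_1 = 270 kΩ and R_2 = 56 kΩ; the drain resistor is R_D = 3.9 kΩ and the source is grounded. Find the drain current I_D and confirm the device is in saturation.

V_G = V_DD·R_2/(R_1+R_2) = 13×56/326 = 2.23 V. With the source grounded, V_GS = V_G = 2.23 V.
Assume saturation: I_D = (k_n/2)(V_GS − V_t)² = (3/2)×(2.23 − 1.9)² = 1.5×0.333² = 0.166 mA.
V_DS = V_DD − I_D·R_D = 13 − 0.166×3.9 = 12.4 V.
Saturation requires V_DS ≥ V_GS − V_t = 0.333 V; 12.4 ≥ 0.333 ✓.

I_D ≈ 0.17 mA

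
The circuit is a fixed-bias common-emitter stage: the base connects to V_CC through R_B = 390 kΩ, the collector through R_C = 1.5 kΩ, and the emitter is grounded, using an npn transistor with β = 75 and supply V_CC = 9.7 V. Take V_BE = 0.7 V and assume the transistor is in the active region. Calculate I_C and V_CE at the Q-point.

Base loop: V_CC = I_B·R_B + V_BE, so I_B = (9.7 − 0.7)/390 kΩ = 0.0231 mA.
In the active region I_C = β·I_B = 75 × 0.0231 = 1.73 mA.
Collector loop: V_CE = V_CC − I_C·R_C = 9.7 − 1.73×1.5 = 7.1 V.
Since V_CE = 7.1 V > V_CE(sat) ≈ 0.2 V, the transistor is in the active region as assumed.

I_C ≈ 1.7 mA, V_CE ≈ 7.1 V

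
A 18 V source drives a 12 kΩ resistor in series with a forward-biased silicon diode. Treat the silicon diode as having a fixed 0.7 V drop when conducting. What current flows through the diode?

I ≈ 1.4 mA

KVL around the loop: 18 = V_D + I·R = 0.7 + I × 12 kΩ.
So I = (18 − 0.7) / 12 kΩ = 17.3 / 12 = 1.44 mA.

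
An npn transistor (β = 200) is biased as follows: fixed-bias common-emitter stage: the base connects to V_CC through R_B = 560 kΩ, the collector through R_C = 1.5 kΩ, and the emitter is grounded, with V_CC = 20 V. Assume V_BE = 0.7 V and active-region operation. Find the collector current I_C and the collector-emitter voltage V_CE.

I_C ≈ 6.9 mA, V_CE ≈ 9.7 V

Base loop: V_CC = I_B·R_B + V_BE, so I_B = (20 − 0.7)/560 kΩ = 0.0345 mA.
In the active region I_C = β·I_B = 200 × 0.0345 = 6.89 mA.
Collector loop: V_CE = V_CC − I_C·R_C = 20 − 6.89×1.5 = 9.66 V.
Since V_CE = 9.66 V > V_CE(sat) ≈ 0.2 V, the transistor is in the active region as assumed.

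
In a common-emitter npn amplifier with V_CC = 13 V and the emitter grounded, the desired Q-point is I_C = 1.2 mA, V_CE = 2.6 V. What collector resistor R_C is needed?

Collector loop: V_CC = I_C·R_C + V_CE.
R_C = (V_CC − V_CE)/I_C = (13 − 2.6)/1.2 = 8.67 kΩ.

R_C ≈ 8.7 kΩ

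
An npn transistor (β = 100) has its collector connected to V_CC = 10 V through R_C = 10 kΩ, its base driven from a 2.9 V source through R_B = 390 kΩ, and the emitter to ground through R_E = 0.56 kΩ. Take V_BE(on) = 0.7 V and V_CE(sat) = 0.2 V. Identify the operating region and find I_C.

active; I_C ≈ 0.49 mA

Assume active. Base-emitter loop: I_B = (V_BB − V_BE)/(R_B + (β+1)R_E) = (2.9 − 0.7)/(390 + 101×0.56) = 0.00493 mA.
I_C = β·I_B = 100×0.00493 = 0.493 mA.
V_CE = V_CC − I_C·R_C − I_E·R_E = 10 − 0.493×10 − 0.498×0.56 = 4.79 V > V_CE(sat), so the active-region assumption holds.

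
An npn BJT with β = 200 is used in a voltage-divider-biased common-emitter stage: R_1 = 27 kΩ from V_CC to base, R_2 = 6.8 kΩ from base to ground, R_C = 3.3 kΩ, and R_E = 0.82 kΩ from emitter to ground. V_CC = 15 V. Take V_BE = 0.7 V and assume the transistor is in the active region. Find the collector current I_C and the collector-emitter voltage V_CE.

I_C ≈ 2.7 mA, V_CE ≈ 3.8 V

Thevenize the base divider: V_Th = V_CC·R_2/(R_1+R_2) = 15×6.8/33.8 = 3.02 V, R_Th = R_1‖R_2 = 5.43 kΩ.
Base-emitter loop: V_Th = I_B·R_Th + V_BE + (β+1)I_B·R_E, so I_B = (3.02 − 0.7) / (5.43 + 201×0.82) = 0.0136 mA.
I_C = β·I_B = 200×0.0136 = 2.72 mA, and I_E = (β+1)I_B = 2.74 mA.
V_CE = V_CC − I_C·R_C − I_E·R_E = 15 − 2.72×3.3 − 2.74×0.82 = 3.77 V.
V_CE = 3.77 V > 0.2 V confirms active-region operation.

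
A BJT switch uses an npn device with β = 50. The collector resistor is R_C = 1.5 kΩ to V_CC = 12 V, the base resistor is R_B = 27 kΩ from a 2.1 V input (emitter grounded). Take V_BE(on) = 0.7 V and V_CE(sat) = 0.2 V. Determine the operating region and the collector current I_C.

active; I_C ≈ 2.6 mA

Assume active. Base-emitter loop: I_B = (V_BB − V_BE)/R_B = (2.1 − 0.7)/27 = 0.0519 mA.
I_C = β·I_B = 50×0.0519 = 2.59 mA.
V_CE = V_CC − I_C·R_C = 12 − 2.59×1.5 = 8.11 V > V_CE(sat), so the active-region assumption holds.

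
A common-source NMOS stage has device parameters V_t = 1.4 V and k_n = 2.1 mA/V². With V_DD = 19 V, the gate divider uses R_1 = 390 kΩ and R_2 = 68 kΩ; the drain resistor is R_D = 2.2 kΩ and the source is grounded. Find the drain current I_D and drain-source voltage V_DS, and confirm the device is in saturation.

V_G = V_DD·R_2/(R_1+R_2) = 19×68/458 = 2.82 V. With the source grounded, V_GS = V_G = 2.82 V.
Assume saturation: I_D = (k_n/2)(V_GS − V_t)² = (2.1/2)×(2.82 − 1.4)² = 1.05×1.42² = 2.12 mA.
V_DS = V_DD − I_D·R_D = 19 − 2.12×2.2 = 14.3 V.
Saturation requires V_DS ≥ V_GS − V_t = 1.42 V; 14.3 ≥ 1.42 ✓.

I_D ≈ 2.1 mA, V_DS ≈ 14 V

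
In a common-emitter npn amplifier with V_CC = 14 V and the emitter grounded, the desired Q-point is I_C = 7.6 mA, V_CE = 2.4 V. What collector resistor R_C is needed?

R_C ≈ 1.5 kΩ

Collector loop: V_CC = I_C·R_C + V_CE.
R_C = (V_CC − V_CE)/I_C = (14 − 2.4)/7.6 = 1.53 kΩ.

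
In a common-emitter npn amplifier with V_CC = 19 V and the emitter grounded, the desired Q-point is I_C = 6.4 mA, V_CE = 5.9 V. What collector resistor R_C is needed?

Collector loop: V_CC = I_C·R_C + V_CE.
R_C = (V_CC − V_CE)/I_C = (19 − 5.9)/6.4 = 2.05 kΩ.

R_C ≈ 2 kΩ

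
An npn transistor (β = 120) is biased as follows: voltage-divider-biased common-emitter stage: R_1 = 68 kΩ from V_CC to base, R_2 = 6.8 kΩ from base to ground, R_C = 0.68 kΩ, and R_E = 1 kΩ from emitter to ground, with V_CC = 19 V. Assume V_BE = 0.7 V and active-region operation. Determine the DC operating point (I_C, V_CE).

Thevenize the base divider: V_Th = V_CC·R_2/(R_1+R_2) = 19×6.8/74.8 = 1.73 V, R_Th = R_1‖R_2 = 6.18 kΩ.
Base-emitter loop: V_Th = I_B·R_Th + V_BE + (β+1)I_B·R_E, so I_B = (1.73 − 0.7) / (6.18 + 121×1) = 0.00808 mA.
I_C = β·I_B = 120×0.00808 = 0.969 mA, and I_E = (β+1)I_B = 0.977 mA.
V_CE = V_CC − I_C·R_C − I_E·R_E = 19 − 0.969×0.68 − 0.977×1 = 17.4 V.
V_CE = 17.4 V > 0.2 V confirms active-region operation.

I_C ≈ 0.97 mA, V_CE ≈ 17 V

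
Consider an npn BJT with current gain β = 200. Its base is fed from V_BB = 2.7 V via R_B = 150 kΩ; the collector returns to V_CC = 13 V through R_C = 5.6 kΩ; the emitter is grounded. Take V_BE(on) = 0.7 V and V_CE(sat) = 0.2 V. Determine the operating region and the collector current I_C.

Assume active: I_B = (2.7 − 0.7)/150 = 0.0133 mA, giving I_C = β·I_B = 2.67 mA.
But then V_CE = 13 − 2.67×5.6 = -1.93 V < V_CE(sat) = 0.2 V — impossible in the active region.
So the transistor is saturated. With V_CE = 0.2 V, I_C = (V_CC − 0.2)/R_C = 12.8/5.6 = 2.29 mA.
Check: β·I_B = 2.67 mA > I_C = 2.29 mA, confirming saturation.

saturation; I_C ≈ 2.3 mA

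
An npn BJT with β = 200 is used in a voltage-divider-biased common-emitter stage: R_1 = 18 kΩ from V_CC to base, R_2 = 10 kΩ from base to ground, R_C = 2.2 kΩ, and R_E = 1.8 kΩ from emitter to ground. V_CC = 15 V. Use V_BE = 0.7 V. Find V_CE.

V_CE ≈ 4.9 V

Thevenize the base divider: V_Th = V_CC·R_2/(R_1+R_2) = 15×10/28 = 5.36 V, R_Th = R_1‖R_2 = 6.43 kΩ.
Base-emitter loop: V_Th = I_B·R_Th + V_BE + (β+1)I_B·R_E, so I_B = (5.36 − 0.7) / (6.43 + 201×1.8) = 0.0126 mA.
I_C = β·I_B = 200×0.0126 = 2.53 mA, and I_E = (β+1)I_B = 2.54 mA.
V_CE = V_CC − I_C·R_C − I_E·R_E = 15 − 2.53×2.2 − 2.54×1.8 = 4.86 V.
V_CE = 4.86 V > 0.2 V confirms active-region operation.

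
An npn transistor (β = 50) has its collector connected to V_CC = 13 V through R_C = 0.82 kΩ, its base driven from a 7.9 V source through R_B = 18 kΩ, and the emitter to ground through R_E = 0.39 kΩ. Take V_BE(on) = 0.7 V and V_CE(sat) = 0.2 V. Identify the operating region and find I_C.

active; I_C ≈ 9.5 mA

Assume active. Base-emitter loop: I_B = (V_BB − V_BE)/(R_B + (β+1)R_E) = (7.9 − 0.7)/(18 + 51×0.39) = 0.19 mA.
I_C = β·I_B = 50×0.19 = 9.5 mA.
V_CE = V_CC − I_C·R_C − I_E·R_E = 13 − 9.5×0.82 − 9.69×0.39 = 1.43 V > V_CE(sat), so the active-region assumption holds.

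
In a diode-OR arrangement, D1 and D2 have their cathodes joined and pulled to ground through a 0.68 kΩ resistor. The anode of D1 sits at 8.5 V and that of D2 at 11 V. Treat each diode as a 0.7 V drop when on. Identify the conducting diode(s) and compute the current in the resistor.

Assume both conduct. Then node N would need to be at both 8.5−0.7 = 7.8 V and 11−0.7 = 10.3 V, which is impossible.
Assume only D2 conducts: V_N = 11 − 0.7 = 10.3 V, so I_R = 10.3/0.68 = 15.1 mA.
Check D1: its anode-to-cathode voltage is 8.5 − 10.3 = -1.8 V < 0.7 V, so it is off. The assumption is consistent.

Only D2 conducts; I_R ≈ 15 mA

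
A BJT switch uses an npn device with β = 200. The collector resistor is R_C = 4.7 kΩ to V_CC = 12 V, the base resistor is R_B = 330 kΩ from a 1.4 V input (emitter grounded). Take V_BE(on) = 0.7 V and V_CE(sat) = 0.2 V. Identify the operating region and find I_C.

Assume active. Base-emitter loop: I_B = (V_BB − V_BE)/R_B = (1.4 − 0.7)/330 = 0.00212 mA.
I_C = β·I_B = 200×0.00212 = 0.424 mA.
V_CE = V_CC − I_C·R_C = 12 − 0.424×4.7 = 10 V > V_CE(sat), so the active-region assumption holds.

active; I_C ≈ 0.42 mA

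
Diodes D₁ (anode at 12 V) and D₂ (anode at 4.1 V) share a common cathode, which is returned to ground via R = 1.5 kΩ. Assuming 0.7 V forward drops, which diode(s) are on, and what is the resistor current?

Only D₁ conducts; I_R ≈ 7.5 mA

Assume both conduct. Then node N would need to be at both 12−0.7 = 11.3 V and 4.1−0.7 = 3.4 V, which is impossible.
Assume only D₁ conducts: V_N = 12 − 0.7 = 11.3 V, so I_R = 11.3/1.5 = 7.53 mA.
Check D₂: its anode-to-cathode voltage is 4.1 − 11.3 = -7.2 V < 0.7 V, so it is off. The assumption is consistent.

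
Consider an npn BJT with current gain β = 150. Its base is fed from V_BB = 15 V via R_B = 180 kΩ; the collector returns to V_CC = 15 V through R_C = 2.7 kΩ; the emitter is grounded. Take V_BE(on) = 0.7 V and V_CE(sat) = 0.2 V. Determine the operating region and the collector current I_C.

Assume active: I_B = (15 − 0.7)/180 = 0.0794 mA, giving I_C = β·I_B = 11.9 mA.
But then V_CE = 15 − 11.9×2.7 = -17.2 V < V_CE(sat) = 0.2 V — impossible in the active region.
So the transistor is saturated. With V_CE = 0.2 V, I_C = (V_CC − 0.2)/R_C = 14.8/2.7 = 5.48 mA.
Check: β·I_B = 11.9 mA > I_C = 5.48 mA, confirming saturation.

saturation; I_C ≈ 5.5 mA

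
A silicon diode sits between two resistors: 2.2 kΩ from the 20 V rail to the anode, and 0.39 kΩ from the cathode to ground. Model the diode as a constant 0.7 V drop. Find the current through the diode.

The two resistors are in series with the diode, so KVL gives 20 = I·2.2 + 0.7 + I·0.39.
I = (20 − 0.7) / (2.2 + 0.39) kΩ = 19.3 / 2.59 = 7.45 mA.

I ≈ 7.5 mA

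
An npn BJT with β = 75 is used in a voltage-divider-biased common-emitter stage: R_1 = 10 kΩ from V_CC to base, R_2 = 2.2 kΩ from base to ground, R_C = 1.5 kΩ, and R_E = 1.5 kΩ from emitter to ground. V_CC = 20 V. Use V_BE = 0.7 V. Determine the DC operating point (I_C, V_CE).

Thevenize the base divider: V_Th = V_CC·R_2/(R_1+R_2) = 20×2.2/12.2 = 3.61 V, R_Th = R_1‖R_2 = 1.8 kΩ.
Base-emitter loop: V_Th = I_B·R_Th + V_BE + (β+1)I_B·R_E, so I_B = (3.61 − 0.7) / (1.8 + 76×1.5) = 0.0251 mA.
I_C = β·I_B = 75×0.0251 = 1.88 mA, and I_E = (β+1)I_B = 1.91 mA.
V_CE = V_CC − I_C·R_C − I_E·R_E = 20 − 1.88×1.5 − 1.91×1.5 = 14.3 V.
V_CE = 14.3 V > 0.2 V confirms active-region operation.

I_C ≈ 1.9 mA, V_CE ≈ 14 V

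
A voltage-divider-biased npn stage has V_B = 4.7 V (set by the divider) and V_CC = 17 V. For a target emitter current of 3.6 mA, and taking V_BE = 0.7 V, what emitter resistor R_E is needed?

V_E = V_B − V_BE = 4.7 − 0.7 = 4 V.
R_E = V_E / I_E = 4 / 3.6 = 1.11 kΩ.

R_E ≈ 1.1 kΩ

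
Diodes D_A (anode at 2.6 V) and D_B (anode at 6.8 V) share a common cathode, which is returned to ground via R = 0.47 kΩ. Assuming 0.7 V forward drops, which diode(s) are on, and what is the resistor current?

Assume both conduct. Then node N would need to be at both 2.6−0.7 = 1.9 V and 6.8−0.7 = 6.1 V, which is impossible.
Assume only D_B conducts: V_N = 6.8 − 0.7 = 6.1 V, so I_R = 6.1/0.47 = 13 mA.
Check D_A: its anode-to-cathode voltage is 2.6 − 6.1 = -3.5 V < 0.7 V, so it is off. The assumption is consistent.

Only D_B conducts; I_R ≈ 13 mA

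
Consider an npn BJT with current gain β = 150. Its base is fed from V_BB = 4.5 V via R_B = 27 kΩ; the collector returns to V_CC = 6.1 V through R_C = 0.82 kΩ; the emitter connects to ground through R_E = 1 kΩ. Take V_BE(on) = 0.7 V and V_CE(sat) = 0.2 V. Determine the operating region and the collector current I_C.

active; I_C ≈ 3.2 mA

Assume active. Base-emitter loop: I_B = (V_BB − V_BE)/(R_B + (β+1)R_E) = (4.5 − 0.7)/(27 + 151×1) = 0.0213 mA.
I_C = β·I_B = 150×0.0213 = 3.2 mA.
V_CE = V_CC − I_C·R_C − I_E·R_E = 6.1 − 3.2×0.82 − 3.22×1 = 0.251 V > V_CE(sat), so the active-region assumption holds.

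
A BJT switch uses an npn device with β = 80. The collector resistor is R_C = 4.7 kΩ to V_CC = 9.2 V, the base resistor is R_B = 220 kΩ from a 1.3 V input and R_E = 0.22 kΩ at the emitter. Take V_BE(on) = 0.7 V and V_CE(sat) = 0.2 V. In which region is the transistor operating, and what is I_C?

active; I_C ≈ 0.2 mA

Assume active. Base-emitter loop: I_B = (V_BB − V_BE)/(R_B + (β+1)R_E) = (1.3 − 0.7)/(220 + 81×0.22) = 0.00252 mA.
I_C = β·I_B = 80×0.00252 = 0.202 mA.
V_CE = V_CC − I_C·R_C − I_E·R_E = 9.2 − 0.202×4.7 − 0.204×0.22 = 8.21 V > V_CE(sat), so the active-region assumption holds.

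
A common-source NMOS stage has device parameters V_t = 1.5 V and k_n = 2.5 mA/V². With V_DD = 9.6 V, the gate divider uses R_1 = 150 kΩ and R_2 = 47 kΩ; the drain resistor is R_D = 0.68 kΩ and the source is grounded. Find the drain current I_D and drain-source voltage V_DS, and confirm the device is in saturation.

I_D ≈ 0.78 mA, V_DS ≈ 9.1 V

V_G = V_DD·R_2/(R_1+R_2) = 9.6×47/197 = 2.29 V. With the source grounded, V_GS = V_G = 2.29 V.
Assume saturation: I_D = (k_n/2)(V_GS − V_t)² = (2.5/2)×(2.29 − 1.5)² = 1.25×0.79² = 0.781 mA.
V_DS = V_DD − I_D·R_D = 9.6 − 0.781×0.68 = 9.07 V.
Saturation requires V_DS ≥ V_GS − V_t = 0.79 V; 9.07 ≥ 0.79 ✓.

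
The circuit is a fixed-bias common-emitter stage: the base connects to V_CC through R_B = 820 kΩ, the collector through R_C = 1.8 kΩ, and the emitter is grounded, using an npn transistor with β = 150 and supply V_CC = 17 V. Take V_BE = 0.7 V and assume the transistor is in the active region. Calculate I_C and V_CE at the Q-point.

Base loop: V_CC = I_B·R_B + V_BE, so I_B = (17 − 0.7)/820 kΩ = 0.0199 mA.
In the active region I_C = β·I_B = 150 × 0.0199 = 2.98 mA.
Collector loop: V_CE = V_CC − I_C·R_C = 17 − 2.98×1.8 = 11.6 V.
Since V_CE = 11.6 V > V_CE(sat) ≈ 0.2 V, the transistor is in the active region as assumed.

I_C ≈ 3 mA, V_CE ≈ 12 V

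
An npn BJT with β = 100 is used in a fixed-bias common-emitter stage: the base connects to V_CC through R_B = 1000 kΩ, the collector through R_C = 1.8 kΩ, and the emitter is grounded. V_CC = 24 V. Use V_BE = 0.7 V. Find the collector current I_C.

I_C ≈ 2.3 mA

Base loop: V_CC = I_B·R_B + V_BE, so I_B = (24 − 0.7)/1000 kΩ = 0.0233 mA.
In the active region I_C = β·I_B = 100 × 0.0233 = 2.33 mA.
Collector loop: V_CE = V_CC − I_C·R_C = 24 − 2.33×1.8 = 19.8 V.
Since V_CE = 19.8 V > V_CE(sat) ≈ 0.2 V, the transistor is in the active region as assumed.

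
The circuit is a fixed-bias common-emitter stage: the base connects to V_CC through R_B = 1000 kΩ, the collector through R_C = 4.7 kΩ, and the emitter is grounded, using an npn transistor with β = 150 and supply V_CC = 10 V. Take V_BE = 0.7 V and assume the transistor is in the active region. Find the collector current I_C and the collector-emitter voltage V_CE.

Base loop: V_CC = I_B·R_B + V_BE, so I_B = (10 − 0.7)/1000 kΩ = 0.0093 mA.
In the active region I_C = β·I_B = 150 × 0.0093 = 1.4 mA.
Collector loop: V_CE = V_CC − I_C·R_C = 10 − 1.4×4.7 = 3.44 V.
Since V_CE = 3.44 V > V_CE(sat) ≈ 0.2 V, the transistor is in the active region as assumed.

I_C ≈ 1.4 mA, V_CE ≈ 3.4 V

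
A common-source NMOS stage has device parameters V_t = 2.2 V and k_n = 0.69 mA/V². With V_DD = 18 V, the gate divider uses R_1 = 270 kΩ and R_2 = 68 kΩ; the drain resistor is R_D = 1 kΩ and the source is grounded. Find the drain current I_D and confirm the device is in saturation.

V_G = V_DD·R_2/(R_1+R_2) = 18×68/338 = 3.62 V. With the source grounded, V_GS = V_G = 3.62 V.
Assume saturation: I_D = (k_n/2)(V_GS − V_t)² = (0.69/2)×(3.62 − 2.2)² = 0.345×1.42² = 0.697 mA.
V_DS = V_DD − I_D·R_D = 18 − 0.697×1 = 17.3 V.
Saturation requires V_DS ≥ V_GS − V_t = 1.42 V; 17.3 ≥ 1.42 ✓.

I_D ≈ 0.7 mA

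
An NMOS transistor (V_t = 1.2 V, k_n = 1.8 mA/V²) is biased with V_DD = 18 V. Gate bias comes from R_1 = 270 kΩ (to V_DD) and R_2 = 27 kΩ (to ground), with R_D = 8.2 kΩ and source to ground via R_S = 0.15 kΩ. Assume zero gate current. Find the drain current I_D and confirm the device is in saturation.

I_D ≈ 0.15 mA

V_G = V_DD·R_2/(R_1+R_2) = 18×27/297 = 1.64 V.
Assume saturation: I_D = (k_n/2)(V_GS − V_t)² with V_GS = V_G − I_D·R_S = 1.64 − 0.15·I_D.
Substituting gives 0.0203·I_D² − 1.12·I_D + 0.171 = 0, with roots I_D = 0.154 or 55 mA.
The root I_D = 55 mA gives V_GS = -6.62 V ≤ V_t, so take I_D = 0.154 mA.
Then V_GS = 1.61 V and V_DS = V_DD − I_D(R_D+R_S) = 18 − 0.154×8.35 = 16.7 V.
Saturation requires V_DS ≥ V_GS − V_t = 0.413 V; 16.7 ≥ 0.413 ✓.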